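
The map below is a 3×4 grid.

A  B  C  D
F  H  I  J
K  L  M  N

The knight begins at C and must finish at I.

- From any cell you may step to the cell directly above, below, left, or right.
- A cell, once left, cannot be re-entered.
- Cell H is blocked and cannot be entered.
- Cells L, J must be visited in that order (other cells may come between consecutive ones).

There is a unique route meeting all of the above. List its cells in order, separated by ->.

The waypoints must appear in the order L, J, with no cell reused.
Route from C: left 2 to A, down 2 to K, right 3 to N, up 1 to J, left 1 to I — 9 moves in all.
Check: order respected (L at step 5, J at step 8).

C -> B -> A -> F -> K -> L -> M -> N -> J -> I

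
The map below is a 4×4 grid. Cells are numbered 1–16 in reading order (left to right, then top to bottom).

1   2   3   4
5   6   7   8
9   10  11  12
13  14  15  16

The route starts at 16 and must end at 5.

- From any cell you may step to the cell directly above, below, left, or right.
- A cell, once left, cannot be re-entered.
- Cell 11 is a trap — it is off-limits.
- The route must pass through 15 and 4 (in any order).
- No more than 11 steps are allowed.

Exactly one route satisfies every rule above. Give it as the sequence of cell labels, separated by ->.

16 -> 15 -> 14 -> 10 -> 6 -> 7 -> 8 -> 4 -> 3 -> 2 -> 1 -> 5

The budget equals the shortest possible length, so every move has to be on a shortest route through the required cells.
Route from 16: left 2 to 14, up 2 to 6, right 2 to 8, up 1 to 4, left 3 to 1, down 1 to 5 — 11 moves in all.
Check: all required cells visited; 11 ≤ 11 moves.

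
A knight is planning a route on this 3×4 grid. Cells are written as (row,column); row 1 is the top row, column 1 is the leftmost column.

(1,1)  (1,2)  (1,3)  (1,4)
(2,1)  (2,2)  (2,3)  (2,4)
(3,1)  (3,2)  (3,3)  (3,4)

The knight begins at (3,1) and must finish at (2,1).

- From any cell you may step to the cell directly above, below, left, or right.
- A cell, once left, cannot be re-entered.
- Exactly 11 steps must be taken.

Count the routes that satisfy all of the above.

2

Need simple routes of exactly 11 moves from (3,1) to (2,1) (Manhattan distance 1, so 5 moves are spent on a detour and 5 undoing it).
Enumerating: (3,1) (3,2) (2,2) (2,3) (3,3) (3,4) (2,4) (1,4) (1,3) (1,2) (1,1) (2,1) | (3,1) (3,2) (3,3) (3,4) (2,4) (1,4) (1,3) (2,3) (2,2) (1,2) (1,1) (2,1).
That gives 2 routes.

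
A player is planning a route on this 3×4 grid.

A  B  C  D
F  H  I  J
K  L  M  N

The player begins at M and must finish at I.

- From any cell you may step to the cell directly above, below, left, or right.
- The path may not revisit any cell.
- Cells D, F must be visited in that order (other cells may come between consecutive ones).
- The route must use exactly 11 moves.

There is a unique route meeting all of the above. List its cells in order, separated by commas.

M, N, J, D, C, B, A, F, K, L, H, I

The waypoints must appear in the order D, F, with no cell reused.
Route from M: right 1 to N, up 2 to D, left 3 to A, down 2 to K, right 1 to L, up 1 to H, right 1 to I — 11 moves in all.
Check: order respected (D at step 3, F at step 7); 11 moves as required.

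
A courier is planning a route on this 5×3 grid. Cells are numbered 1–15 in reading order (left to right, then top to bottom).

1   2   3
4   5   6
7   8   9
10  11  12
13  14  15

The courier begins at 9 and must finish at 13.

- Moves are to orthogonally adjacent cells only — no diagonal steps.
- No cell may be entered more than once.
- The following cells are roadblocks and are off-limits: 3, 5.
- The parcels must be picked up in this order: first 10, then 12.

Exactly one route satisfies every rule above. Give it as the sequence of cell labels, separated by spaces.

9 8 7 10 11 12 15 14 13

The waypoints must appear in the order 10, 12, with no cell reused.
Route from 9: left 2 to 7, down 1 to 10, right 2 to 12, down 1 to 15, left 2 to 13 — 8 moves in all.
Check: order respected (10 at step 3, 12 at step 5).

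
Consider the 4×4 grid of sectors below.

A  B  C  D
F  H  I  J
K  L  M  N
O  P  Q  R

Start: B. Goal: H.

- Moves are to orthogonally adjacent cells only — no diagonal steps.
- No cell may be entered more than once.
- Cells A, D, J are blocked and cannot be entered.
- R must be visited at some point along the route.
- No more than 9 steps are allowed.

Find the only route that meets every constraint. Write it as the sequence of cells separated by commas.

The 9-move cap with required stops at R leaves no slack for detours.
Route from B: right 1 to C, down 2 to M, right 1 to N, down 1 to R, left 2 to P, up 2 to H — 9 moves in all.
Check: all required cells visited; 9 ≤ 9 moves.

B, C, I, M, N, R, Q, P, L, H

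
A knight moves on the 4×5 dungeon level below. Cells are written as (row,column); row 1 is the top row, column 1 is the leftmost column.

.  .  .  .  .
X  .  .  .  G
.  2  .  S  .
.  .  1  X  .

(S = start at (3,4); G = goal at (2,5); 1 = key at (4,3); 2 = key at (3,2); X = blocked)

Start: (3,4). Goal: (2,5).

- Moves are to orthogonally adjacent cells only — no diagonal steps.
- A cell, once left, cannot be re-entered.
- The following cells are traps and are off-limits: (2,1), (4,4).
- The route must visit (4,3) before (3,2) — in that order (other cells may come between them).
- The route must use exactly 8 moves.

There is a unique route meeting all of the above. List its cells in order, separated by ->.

The waypoints must appear in the order (4,3), (3,2), with no cell reused.
Route from (3,4): left to (3,3), down to (4,3), left to (4,2), 2× up (reaching (2,2)), 3× right (reaching (2,5)) — 8 moves in all.
Check: order respected (1 at step 2, 2 at step 4); 8 moves as required.

(3,4) -> (3,3) -> (4,3) -> (4,2) -> (3,2) -> (2,2) -> (2,3) -> (2,4) -> (2,5)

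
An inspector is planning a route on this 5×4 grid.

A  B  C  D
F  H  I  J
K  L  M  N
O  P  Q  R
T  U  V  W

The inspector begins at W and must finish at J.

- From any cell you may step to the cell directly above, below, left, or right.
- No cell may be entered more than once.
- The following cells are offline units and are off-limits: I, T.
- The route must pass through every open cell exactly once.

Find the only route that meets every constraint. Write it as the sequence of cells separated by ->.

Need to visit all 18 open cells exactly once, starting at W and ending at J.
Cell D has only two open neighbours (J and C), so the path must pass straight through it: one of those is the cell it's entered from and the other is where it exits.
Route from W: up 2 to N, left 1 to M, down 2 to V, left 1 to U, up 1 to P, left 1 to O, up 1 to K, right 1 to L, up 1 to H, left 1 to F, up 1 to A, right 3 to D, down 1 to J — 17 moves in all.
Check: all 18 open cells covered.

W -> R -> N -> M -> Q -> V -> U -> P -> O -> K -> L -> H -> F -> A -> B -> C -> D -> J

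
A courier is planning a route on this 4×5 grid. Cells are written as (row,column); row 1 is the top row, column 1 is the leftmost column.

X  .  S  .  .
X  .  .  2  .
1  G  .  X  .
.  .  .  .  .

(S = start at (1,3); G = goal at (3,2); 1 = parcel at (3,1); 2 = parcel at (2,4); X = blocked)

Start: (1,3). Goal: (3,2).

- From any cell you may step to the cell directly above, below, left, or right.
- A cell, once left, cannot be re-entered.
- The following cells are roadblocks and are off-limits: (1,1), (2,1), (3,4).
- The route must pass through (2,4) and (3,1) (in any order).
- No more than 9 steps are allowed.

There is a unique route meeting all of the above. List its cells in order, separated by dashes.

The 9-move cap with required stops at (2,4), (3,1) leaves no slack for detours.
Route from (1,3): right to (1,4), down to (2,4), left to (2,3), 2× down (reaching (4,3)), 2× left (reaching (4,1)), up to (3,1), right to (3,2) — 9 moves in all.
Check: all required cells visited; 9 ≤ 9 moves.

(1,3) - (1,4) - (2,4) - (2,3) - (3,3) - (4,3) - (4,2) - (4,1) - (3,1) - (3,2)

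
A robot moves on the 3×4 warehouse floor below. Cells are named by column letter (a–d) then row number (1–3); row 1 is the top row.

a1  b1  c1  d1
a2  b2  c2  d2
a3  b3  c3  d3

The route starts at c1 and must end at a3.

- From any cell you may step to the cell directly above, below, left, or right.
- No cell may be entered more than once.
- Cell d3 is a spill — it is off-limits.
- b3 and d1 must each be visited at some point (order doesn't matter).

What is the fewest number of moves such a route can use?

Any route passes through b3 and d1 in some order between c1 and a3. Summing Manhattan distances along each leg and taking the cheapest ordering (c1 → d1 → b3 → a3) gives a lower bound of 1 + 4 + 1 = 6 moves.
A route of 6 moves achieves this: c1 → d1 → d2 → c2 → c3 → b3 → a3.
Since 6 matches the lower bound, it is optimal.

6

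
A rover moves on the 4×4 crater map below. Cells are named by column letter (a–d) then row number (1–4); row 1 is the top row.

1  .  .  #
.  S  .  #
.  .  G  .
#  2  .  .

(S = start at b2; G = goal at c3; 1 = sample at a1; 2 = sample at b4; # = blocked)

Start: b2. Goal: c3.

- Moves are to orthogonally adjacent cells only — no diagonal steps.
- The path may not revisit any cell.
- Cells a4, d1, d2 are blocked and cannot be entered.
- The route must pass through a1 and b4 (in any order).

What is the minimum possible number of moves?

Any route passes through a1 and b4 in some order between b2 and c3. Summing Manhattan distances along each leg and taking the cheapest ordering (b2 → a1 → b4 → c3) gives a lower bound of 2 + 4 + 2 = 8 moves.
A route of 8 moves achieves this: b2 → b1 → a1 → a2 → a3 → b3 → b4 → c4 → c3.
Since 8 matches the lower bound, it is optimal.

8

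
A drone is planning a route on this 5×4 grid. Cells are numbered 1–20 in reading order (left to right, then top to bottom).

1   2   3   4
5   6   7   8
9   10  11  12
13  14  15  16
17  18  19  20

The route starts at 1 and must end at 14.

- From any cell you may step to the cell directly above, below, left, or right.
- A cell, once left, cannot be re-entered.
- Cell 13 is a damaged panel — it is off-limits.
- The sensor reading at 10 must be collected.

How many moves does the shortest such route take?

4

Any route passes through 10 somewhere between 1 and 14. Summing Manhattan distances along the two legs (1 → 10 → 14) gives a lower bound of 3 + 1 = 4 moves.
A route of 4 moves achieves this: 1 → 5 → 9 → 10 → 14.
Since 4 matches the lower bound, it is optimal.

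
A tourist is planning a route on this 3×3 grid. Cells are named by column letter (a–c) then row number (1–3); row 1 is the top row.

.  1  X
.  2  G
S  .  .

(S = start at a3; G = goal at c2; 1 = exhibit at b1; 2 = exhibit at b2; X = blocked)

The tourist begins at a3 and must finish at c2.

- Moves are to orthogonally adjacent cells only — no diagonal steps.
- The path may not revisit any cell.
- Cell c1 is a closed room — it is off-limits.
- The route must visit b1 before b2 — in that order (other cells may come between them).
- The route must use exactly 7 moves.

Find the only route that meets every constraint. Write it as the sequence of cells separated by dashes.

The waypoints must appear in the order b1, b2, with no cell reused.
Route from a3: up 2 to a1, right 1 to b1, down 2 to b3, right 1 to c3, up 1 to c2 — 7 moves in all.
Check: order respected (1 at step 3, 2 at step 4); 7 moves as required.

a3 - a2 - a1 - b1 - b2 - b3 - c3 - c2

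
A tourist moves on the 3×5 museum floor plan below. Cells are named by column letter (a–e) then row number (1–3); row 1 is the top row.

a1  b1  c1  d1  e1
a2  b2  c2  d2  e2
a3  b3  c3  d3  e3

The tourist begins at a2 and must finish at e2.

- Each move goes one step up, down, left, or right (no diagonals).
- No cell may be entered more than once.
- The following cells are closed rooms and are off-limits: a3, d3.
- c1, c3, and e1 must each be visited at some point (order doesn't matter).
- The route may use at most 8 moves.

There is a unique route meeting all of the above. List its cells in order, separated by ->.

Any route must reach c1, c3, and e1 and still end at e2 within 8 moves, so the order of the required stops is forced.
Route from a2: right to b2, down to b3, right to c3, 2× up (reaching c1), 2× right (reaching e1), down to e2 — 8 moves in all.
Check: all required cells visited; 8 ≤ 8 moves.

a2 -> b2 -> b3 -> c3 -> c2 -> c1 -> d1 -> e1 -> e2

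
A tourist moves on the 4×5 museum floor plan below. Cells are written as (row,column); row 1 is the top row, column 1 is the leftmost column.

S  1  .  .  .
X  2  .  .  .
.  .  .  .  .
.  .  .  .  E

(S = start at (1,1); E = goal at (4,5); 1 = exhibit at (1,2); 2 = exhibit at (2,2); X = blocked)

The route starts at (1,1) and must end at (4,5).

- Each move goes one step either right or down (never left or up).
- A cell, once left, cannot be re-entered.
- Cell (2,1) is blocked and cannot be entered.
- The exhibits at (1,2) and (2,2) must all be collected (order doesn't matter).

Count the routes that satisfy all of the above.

A right/down-only route from (1,1) to (4,5) makes exactly 3 down-moves and 4 right-moves in some order.
With no other constraints that would be C(7,3) = 35 routes.
A monotone route can only reach the required cells in the order (1,2), (2,2), so split there and multiply the segment counts (each segment already excludes blocked cells): (1,1)→(1,2): 1; (1,2)→(2,2): 1; (2,2)→(4,5): 10; product = 10.
That gives 10 routes.

10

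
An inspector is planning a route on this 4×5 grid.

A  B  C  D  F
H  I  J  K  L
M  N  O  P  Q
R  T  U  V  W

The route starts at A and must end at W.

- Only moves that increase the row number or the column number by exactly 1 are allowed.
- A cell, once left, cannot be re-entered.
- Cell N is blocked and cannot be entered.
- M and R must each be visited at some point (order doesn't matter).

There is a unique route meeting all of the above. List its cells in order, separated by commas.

A, H, M, R, T, U, V, W

Moves only go right or down, so the column and row indices never decrease.
Route from A: 3× down (reaching R), 4× right (reaching W) — 7 moves in all.
Check: all required cells visited.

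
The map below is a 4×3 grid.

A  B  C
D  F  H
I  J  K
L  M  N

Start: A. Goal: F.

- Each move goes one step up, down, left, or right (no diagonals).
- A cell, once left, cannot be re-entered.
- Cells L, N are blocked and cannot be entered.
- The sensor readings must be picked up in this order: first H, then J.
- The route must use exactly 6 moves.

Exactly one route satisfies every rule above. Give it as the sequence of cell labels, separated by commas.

A, B, C, H, K, J, F

The waypoints must appear in the order H, J, with no cell reused.
Route from A: right 2 to C, down 2 to K, left 1 to J, up 1 to F — 6 moves in all.
Check: order respected (H at step 3, J at step 5); 6 moves as required.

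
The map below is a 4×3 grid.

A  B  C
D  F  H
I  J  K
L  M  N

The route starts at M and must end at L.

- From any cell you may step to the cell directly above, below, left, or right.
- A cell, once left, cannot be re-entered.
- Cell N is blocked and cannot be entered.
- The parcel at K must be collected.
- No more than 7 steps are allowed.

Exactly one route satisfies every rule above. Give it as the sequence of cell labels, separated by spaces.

Any route must reach K and still end at L within 7 moves, so the order of the required stops is forced.
Route from M: up 1 to J, right 1 to K, up 1 to H, left 2 to D, down 2 to L — 7 moves in all.
Check: all required cells visited; 7 ≤ 7 moves.

M J K H F D I L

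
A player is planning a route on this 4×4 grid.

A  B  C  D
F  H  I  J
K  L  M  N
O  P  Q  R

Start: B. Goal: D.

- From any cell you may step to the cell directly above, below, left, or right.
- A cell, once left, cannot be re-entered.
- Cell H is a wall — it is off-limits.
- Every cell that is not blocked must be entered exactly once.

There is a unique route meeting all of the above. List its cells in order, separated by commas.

B, A, F, K, O, P, L, M, Q, R, N, J, I, C, D

Need to visit all 15 open cells exactly once, starting at B and ending at D.
Cell O has only two open neighbours (K and P), so the path must pass straight through it: one of those is the cell it's entered from and the other is where it exits.
Route from B: left to A, 3× down (reaching O), right to P, up to L, right to M, down to Q, right to R, 2× up (reaching J), left to I, up to C, right to D — 14 moves in all.
Check: all 15 open cells covered.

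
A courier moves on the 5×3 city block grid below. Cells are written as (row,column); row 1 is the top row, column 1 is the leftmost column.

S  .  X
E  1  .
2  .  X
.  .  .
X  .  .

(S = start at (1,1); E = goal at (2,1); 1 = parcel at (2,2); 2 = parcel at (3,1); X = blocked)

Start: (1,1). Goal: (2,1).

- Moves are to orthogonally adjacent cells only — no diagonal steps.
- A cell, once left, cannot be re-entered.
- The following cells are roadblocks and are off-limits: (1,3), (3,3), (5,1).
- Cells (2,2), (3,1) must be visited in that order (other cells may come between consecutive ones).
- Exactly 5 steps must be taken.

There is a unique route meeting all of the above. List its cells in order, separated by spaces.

The waypoints must appear in the order (2,2), (3,1), with no cell reused.
Route from (1,1): right 1 to (1,2), down 2 to (3,2), left 1 to (3,1), up 1 to (2,1) — 5 moves in all.
Check: order respected (1 at step 2, 2 at step 4); 5 moves as required.

(1,1) (1,2) (2,2) (3,2) (3,1) (2,1)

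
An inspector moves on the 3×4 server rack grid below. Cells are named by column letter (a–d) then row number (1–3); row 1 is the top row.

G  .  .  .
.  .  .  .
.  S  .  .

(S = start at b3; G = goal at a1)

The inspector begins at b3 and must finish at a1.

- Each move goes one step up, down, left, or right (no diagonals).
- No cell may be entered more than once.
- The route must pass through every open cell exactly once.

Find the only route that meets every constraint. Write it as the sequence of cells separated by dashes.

b3 - a3 - a2 - b2 - c2 - c3 - d3 - d2 - d1 - c1 - b1 - a1

Need to visit all 12 open cells exactly once, starting at b3 and ending at a1.
Cell d1 has only two open neighbours (d2 and c1), so the path must pass straight through it: one of those is the cell it's entered from and the other is where it exits.
Route from b3: left 1 to a3, up 1 to a2, right 2 to c2, down 1 to c3, right 1 to d3, up 2 to d1, left 3 to a1 — 11 moves in all.
Check: all 12 open cells covered.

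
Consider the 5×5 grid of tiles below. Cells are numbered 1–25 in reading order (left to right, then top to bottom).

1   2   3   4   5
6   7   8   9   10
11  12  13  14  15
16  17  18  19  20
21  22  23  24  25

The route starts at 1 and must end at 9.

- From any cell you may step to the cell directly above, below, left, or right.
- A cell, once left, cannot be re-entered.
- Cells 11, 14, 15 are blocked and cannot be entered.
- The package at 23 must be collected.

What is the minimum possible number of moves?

Any route passes through 23 somewhere between 1 and 9. Summing Manhattan distances along the two legs (1 → 23 → 9) gives a lower bound of 6 + 4 = 10 moves.
A route of 10 moves achieves this: 1 → 6 → 7 → 12 → 17 → 22 → 23 → 18 → 13 → 8 → 9.
Since 10 matches the lower bound, it is optimal.

10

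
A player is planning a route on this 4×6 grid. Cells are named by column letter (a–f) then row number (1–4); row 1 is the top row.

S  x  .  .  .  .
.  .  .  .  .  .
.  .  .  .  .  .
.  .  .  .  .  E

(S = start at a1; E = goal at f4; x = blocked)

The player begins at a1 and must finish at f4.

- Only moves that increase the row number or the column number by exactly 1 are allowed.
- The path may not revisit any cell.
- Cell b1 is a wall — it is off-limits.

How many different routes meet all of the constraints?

21

A right/down-only route from a1 to f4 makes exactly 3 down-moves and 5 right-moves in some order.
With no other constraints that would be C(8,3) = 56 routes.
Subtract routes through each blocked cell (inclusion–exclusion for overlaps): − through b1: 35 → 21.
That gives 21 routes.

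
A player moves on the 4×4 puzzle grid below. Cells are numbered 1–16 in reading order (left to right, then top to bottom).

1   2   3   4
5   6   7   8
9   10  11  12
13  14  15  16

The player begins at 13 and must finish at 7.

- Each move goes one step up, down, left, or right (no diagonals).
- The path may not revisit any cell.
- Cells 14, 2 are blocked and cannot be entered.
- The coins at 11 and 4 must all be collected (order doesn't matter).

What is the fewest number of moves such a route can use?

Any route passes through 11 and 4 in some order between 13 and 7. Summing Manhattan distances along each leg and taking the cheapest ordering (13 → 11 → 4 → 7) gives a lower bound of 3 + 3 + 2 = 8 moves.
A route of 8 moves achieves this: 13 → 9 → 10 → 11 → 12 → 8 → 4 → 3 → 7.
Since 8 matches the lower bound, it is optimal.

8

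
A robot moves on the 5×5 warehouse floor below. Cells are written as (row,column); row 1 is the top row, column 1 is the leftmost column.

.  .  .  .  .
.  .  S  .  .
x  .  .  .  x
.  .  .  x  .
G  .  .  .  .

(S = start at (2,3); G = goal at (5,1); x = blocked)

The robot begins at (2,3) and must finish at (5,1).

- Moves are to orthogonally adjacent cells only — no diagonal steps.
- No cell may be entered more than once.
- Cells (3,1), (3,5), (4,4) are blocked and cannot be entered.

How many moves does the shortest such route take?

5

The Manhattan distance from (2,3) to (5,1) is |2−5| + |3−1| = 5, so at least 5 moves are needed.
A route of 5 moves achieves this: (2,3) → (3,3) → (4,3) → (5,3) → (5,2) → (5,1).
Since 5 matches the lower bound, it is optimal.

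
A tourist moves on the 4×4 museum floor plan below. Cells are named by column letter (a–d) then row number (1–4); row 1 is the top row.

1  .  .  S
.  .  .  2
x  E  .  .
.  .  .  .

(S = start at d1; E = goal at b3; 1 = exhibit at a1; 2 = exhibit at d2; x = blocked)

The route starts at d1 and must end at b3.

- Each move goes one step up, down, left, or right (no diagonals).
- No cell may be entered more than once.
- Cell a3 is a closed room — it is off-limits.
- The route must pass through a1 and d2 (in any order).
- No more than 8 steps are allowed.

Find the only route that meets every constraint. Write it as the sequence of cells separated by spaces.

Any route must reach a1 and d2 and still end at b3 within 8 moves, so the order of the required stops is forced.
Route from d1: down 1 to d2, left 1 to c2, up 1 to c1, left 2 to a1, down 1 to a2, right 1 to b2, down 1 to b3 — 8 moves in all.
Check: all required cells visited; 8 ≤ 8 moves.

d1 d2 c2 c1 b1 a1 a2 b2 b3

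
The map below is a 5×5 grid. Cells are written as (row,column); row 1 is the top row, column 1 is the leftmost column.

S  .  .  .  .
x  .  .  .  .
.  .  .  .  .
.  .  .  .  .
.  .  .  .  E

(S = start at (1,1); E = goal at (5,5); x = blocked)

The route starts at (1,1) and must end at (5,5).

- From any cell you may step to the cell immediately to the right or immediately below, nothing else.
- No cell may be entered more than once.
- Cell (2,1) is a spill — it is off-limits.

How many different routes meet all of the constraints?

A right/down-only route from (1,1) to (5,5) makes exactly 4 down-moves and 4 right-moves in some order.
With no other constraints that would be C(8,4) = 70 routes.
Subtract routes through each blocked cell (inclusion–exclusion for overlaps): − through (2,1): 35 → 35.
That gives 35 routes.

35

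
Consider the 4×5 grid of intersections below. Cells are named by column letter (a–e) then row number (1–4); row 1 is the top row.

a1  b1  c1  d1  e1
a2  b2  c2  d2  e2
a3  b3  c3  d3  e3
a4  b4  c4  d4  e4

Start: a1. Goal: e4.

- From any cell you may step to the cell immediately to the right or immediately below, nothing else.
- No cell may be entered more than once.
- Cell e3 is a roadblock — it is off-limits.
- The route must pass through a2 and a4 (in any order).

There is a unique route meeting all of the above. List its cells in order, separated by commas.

a1, a2, a3, a4, b4, c4, d4, e4

Moves only go right or down, so the column and row indices never decrease.
Route from a1: 3× down (reaching a4), 4× right (reaching e4) — 7 moves in all.
Check: all required cells visited.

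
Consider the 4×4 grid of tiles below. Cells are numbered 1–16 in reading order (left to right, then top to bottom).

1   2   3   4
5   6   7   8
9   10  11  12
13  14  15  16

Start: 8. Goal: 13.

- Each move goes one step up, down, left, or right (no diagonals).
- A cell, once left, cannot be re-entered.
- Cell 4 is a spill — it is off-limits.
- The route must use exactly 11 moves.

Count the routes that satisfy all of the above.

Need simple routes of exactly 11 moves from 8 to 13 (Manhattan distance 5, so 3 moves are spent on a detour and 3 undoing it).
Branch systematically from the start, pruning whenever the remaining move budget drops below the Manhattan distance to 13 or differs from it in parity. Grouping the completions by first move — via 12: 16; via 7: 8 — and summing: 16 + 8 = 24.
That gives 24 routes.

24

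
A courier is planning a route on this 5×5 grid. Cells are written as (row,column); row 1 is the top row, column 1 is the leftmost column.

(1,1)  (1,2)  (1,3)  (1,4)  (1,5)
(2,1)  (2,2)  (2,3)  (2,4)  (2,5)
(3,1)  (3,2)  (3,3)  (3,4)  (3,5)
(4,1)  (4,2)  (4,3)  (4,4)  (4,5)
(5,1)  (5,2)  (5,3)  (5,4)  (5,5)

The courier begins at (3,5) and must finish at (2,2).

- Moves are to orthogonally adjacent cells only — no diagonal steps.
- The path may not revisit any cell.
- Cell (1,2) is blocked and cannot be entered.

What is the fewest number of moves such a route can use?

The Manhattan distance from (3,5) to (2,2) is |3−2| + |5−2| = 4, so at least 4 moves are needed.
A route of 4 moves achieves this: (3,5) → (2,5) → (2,4) → (2,3) → (2,2).
Since 4 matches the lower bound, it is optimal.

4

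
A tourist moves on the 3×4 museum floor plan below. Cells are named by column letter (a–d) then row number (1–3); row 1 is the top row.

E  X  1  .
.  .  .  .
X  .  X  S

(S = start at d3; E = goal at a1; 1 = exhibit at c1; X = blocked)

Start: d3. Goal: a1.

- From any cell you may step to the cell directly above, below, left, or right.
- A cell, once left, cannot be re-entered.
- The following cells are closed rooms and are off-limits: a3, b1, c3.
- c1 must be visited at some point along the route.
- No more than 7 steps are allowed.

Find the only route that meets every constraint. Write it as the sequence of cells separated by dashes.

Any route must reach c1 and still end at a1 within 7 moves, so the order of the required stops is forced.
Route from d3: 2× up (reaching d1), left to c1, down to c2, 2× left (reaching a2), up to a1 — 7 moves in all.
Check: all required cells visited; 7 ≤ 7 moves.

d3 - d2 - d1 - c1 - c2 - b2 - a2 - a1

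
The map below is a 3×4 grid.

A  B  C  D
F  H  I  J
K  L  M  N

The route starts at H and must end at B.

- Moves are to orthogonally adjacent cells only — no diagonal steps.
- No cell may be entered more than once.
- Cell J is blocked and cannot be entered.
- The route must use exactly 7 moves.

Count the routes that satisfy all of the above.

Need simple routes of exactly 7 moves from H to B (Manhattan distance 1, so 3 moves are spent on a detour and 3 undoing it).
Enumerating: H F K L M I C B | H I M L K F A B.
That gives 2 routes.

2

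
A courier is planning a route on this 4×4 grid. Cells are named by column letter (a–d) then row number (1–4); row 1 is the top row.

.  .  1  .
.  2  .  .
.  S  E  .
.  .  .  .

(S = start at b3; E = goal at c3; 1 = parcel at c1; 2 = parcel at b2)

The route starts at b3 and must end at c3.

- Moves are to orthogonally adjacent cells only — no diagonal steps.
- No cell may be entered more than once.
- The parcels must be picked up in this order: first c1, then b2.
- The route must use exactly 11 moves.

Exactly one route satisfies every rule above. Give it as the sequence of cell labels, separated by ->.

The waypoints must appear in the order c1, b2, with no cell reused.
Route from b3: down 1 to b4, right 2 to d4, up 3 to d1, left 2 to b1, down 1 to b2, right 1 to c2, down 1 to c3 — 11 moves in all.
Check: order respected (1 at step 7, 2 at step 9); 11 moves as required.

b3 -> b4 -> c4 -> d4 -> d3 -> d2 -> d1 -> c1 -> b1 -> b2 -> c2 -> c3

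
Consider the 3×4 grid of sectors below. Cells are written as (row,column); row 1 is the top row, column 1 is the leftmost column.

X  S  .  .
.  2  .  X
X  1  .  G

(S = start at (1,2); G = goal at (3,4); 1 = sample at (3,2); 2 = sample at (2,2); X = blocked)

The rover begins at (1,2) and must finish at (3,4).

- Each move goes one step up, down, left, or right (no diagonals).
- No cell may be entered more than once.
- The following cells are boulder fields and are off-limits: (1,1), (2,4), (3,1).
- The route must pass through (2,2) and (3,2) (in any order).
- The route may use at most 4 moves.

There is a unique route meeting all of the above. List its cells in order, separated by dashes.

(1,2) - (2,2) - (3,2) - (3,3) - (3,4)

The 4-move cap with required stops at (2,2), (3,2) leaves no slack for detours.
Route from (1,2): down 2 to (3,2), right 2 to (3,4) — 4 moves in all.
Check: all required cells visited; 4 ≤ 4 moves.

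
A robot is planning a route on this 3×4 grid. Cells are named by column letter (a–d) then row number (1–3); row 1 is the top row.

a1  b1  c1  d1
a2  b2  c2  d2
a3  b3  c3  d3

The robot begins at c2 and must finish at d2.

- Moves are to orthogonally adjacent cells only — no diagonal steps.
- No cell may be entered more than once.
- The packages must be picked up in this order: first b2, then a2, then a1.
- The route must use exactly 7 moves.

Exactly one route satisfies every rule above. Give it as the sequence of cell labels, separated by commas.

c2, b2, a2, a1, b1, c1, d1, d2

The waypoints must appear in the order b2, a2, a1, with no cell reused.
Route from c2: left 2 to a2, up 1 to a1, right 3 to d1, down 1 to d2 — 7 moves in all.
Check: order respected (b2 at step 1, a2 at step 2, a1 at step 3); 7 moves as required.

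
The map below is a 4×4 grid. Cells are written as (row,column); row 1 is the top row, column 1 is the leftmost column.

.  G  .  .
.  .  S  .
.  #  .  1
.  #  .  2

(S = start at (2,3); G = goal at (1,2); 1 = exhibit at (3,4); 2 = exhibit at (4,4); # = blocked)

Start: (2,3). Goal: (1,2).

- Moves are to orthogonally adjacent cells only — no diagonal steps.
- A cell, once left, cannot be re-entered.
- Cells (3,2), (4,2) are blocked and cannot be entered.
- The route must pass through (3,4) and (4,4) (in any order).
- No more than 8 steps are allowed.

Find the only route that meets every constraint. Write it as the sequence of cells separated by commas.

The budget equals the shortest possible length, so every move has to be on a shortest route through the required cells.
Route from (2,3): down 2 to (4,3), right 1 to (4,4), up 3 to (1,4), left 2 to (1,2) — 8 moves in all.
Check: all required cells visited; 8 ≤ 8 moves.

(2,3), (3,3), (4,3), (4,4), (3,4), (2,4), (1,4), (1,3), (1,2)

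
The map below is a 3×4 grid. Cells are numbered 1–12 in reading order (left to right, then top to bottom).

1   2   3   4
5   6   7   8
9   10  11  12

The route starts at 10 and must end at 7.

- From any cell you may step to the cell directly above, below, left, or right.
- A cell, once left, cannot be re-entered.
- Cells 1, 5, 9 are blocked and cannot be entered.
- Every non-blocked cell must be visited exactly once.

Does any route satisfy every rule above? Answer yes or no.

yes

One route that works: 10 → 6 → 2 → 3 → 4 → 8 → 12 → 11 → 7.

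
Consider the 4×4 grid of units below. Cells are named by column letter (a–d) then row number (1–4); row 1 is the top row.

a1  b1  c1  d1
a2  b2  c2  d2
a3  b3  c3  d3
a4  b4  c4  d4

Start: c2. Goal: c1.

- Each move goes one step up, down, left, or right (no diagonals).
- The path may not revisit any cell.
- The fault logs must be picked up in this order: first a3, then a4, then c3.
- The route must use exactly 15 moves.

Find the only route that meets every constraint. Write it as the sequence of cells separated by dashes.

The waypoints must appear in the order a3, a4, c3, with no cell reused.
Route from c2: left to b2, up to b1, left to a1, 3× down (reaching a4), right to b4, up to b3, right to c3, down to c4, right to d4, 3× up (reaching d1), left to c1 — 15 moves in all.
Check: order respected (a3 at step 5, a4 at step 6, c3 at step 9); 15 moves as required.

c2 - b2 - b1 - a1 - a2 - a3 - a4 - b4 - b3 - c3 - c4 - d4 - d3 - d2 - d1 - c1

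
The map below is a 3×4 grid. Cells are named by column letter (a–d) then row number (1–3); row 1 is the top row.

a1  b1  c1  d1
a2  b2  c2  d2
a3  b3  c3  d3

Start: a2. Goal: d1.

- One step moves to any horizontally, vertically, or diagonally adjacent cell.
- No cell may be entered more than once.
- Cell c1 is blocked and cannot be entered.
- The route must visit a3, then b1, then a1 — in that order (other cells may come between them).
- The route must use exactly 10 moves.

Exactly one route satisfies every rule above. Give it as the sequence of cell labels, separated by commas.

a2, a3, b3, c2, b1, a1, b2, c3, d3, d2, d1

The waypoints must appear in the order a3, b1, a1, with no cell reused.
Route from a2: down 1 to a3, right 1 to b3, up-right 1 to c2, up-left 1 to b1, left 1 to a1, down-right 2 to c3, right 1 to d3, up 2 to d1 — 10 moves in all.
Check: order respected (a3 at step 1, b1 at step 4, a1 at step 5); 10 moves as required.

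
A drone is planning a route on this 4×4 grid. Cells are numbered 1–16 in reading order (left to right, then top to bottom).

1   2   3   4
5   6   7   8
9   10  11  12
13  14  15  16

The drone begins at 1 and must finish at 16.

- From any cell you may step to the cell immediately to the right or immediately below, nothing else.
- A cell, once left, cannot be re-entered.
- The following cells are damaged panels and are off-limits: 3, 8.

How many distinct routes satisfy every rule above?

A right/down-only route from 1 to 16 makes exactly 3 down-moves and 3 right-moves in some order.
With no other constraints that would be C(6,3) = 20 routes.
Subtract routes through each blocked cell (inclusion–exclusion for overlaps): − through 3: 4 − through 8: 4 + through 3&8: 2 → 14.
That gives 14 routes.

14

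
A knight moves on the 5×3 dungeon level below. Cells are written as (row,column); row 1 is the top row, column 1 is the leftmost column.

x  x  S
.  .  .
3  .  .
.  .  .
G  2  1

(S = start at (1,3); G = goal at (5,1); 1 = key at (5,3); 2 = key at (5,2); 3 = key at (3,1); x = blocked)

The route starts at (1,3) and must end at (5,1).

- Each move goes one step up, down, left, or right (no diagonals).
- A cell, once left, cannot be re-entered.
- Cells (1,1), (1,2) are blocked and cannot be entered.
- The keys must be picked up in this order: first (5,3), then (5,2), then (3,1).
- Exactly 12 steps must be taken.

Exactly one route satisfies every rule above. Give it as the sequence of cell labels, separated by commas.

(1,3), (2,3), (3,3), (4,3), (5,3), (5,2), (4,2), (3,2), (2,2), (2,1), (3,1), (4,1), (5,1)

The waypoints must appear in the order (5,3), (5,2), (3,1), with no cell reused.
Route from (1,3): 4× down (reaching (5,3)), left to (5,2), 3× up (reaching (2,2)), left to (2,1), 3× down (reaching (5,1)) — 12 moves in all.
Check: order respected (1 at step 4, 2 at step 5, 3 at step 10); 12 moves as required.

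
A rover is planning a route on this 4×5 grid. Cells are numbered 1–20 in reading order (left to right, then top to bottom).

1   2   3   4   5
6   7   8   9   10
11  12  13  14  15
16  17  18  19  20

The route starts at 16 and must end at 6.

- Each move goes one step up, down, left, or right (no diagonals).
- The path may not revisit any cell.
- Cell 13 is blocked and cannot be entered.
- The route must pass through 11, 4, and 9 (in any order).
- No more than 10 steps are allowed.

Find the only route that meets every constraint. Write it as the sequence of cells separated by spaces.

16 11 12 7 8 9 4 3 2 1 6

The 10-move cap with required stops at 11, 4, 9 leaves no slack for detours.
Route from 16: up to 11, right to 12, up to 7, 2× right (reaching 9), up to 4, 3× left (reaching 1), down to 6 — 10 moves in all.
Check: all required cells visited; 10 ≤ 10 moves.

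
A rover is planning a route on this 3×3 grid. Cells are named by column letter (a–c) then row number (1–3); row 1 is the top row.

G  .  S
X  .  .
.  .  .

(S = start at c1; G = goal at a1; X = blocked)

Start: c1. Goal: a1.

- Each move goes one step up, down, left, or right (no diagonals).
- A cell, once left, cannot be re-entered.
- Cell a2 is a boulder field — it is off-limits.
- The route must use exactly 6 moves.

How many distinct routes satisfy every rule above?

1

Need simple routes of exactly 6 moves from c1 to a1 (Manhattan distance 2, so 2 moves are spent on a detour and 2 undoing it).
Enumerating: c1 c2 c3 b3 b2 b1 a1.
That gives 1 route.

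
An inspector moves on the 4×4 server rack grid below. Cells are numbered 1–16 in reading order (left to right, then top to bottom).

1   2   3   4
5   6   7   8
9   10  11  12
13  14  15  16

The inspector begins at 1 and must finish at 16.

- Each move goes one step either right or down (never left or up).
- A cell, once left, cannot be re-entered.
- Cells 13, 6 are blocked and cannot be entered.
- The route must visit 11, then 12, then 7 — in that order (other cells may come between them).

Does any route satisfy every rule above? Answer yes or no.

no

7 lies above 12, so going from 12 to 7 would need an upward move — but moves only go right/down, so 12 cannot be visited before 7.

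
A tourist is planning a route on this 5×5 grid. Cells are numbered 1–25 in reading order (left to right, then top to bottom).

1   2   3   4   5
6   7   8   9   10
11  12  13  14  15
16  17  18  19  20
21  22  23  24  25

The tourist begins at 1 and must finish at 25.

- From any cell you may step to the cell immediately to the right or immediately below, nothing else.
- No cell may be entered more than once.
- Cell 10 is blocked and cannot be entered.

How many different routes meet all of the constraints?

65

A right/down-only route from 1 to 25 makes exactly 4 down-moves and 4 right-moves in some order.
With no other constraints that would be C(8,4) = 70 routes.
Subtract routes through each blocked cell (inclusion–exclusion for overlaps): − through 10: 5 → 65.
That gives 65 routes.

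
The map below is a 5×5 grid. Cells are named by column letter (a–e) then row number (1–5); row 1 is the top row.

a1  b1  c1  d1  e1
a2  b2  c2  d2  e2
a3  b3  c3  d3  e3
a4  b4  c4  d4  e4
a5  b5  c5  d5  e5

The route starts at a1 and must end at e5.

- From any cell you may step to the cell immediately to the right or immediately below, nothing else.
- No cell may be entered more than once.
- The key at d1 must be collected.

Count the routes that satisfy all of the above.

A right/down-only route from a1 to e5 makes exactly 4 down-moves and 4 right-moves in some order.
With no other constraints that would be C(8,4) = 70 routes.
Split at d1 and multiply the segment counts: a1→d1: 1; d1→e5: 5; product = 5.
That gives 5 routes.

5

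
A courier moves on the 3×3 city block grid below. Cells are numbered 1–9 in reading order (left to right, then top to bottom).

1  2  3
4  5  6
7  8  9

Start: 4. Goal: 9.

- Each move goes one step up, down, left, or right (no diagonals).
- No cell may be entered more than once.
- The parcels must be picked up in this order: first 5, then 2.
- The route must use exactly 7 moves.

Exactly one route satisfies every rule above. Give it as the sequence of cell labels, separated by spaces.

The waypoints must appear in the order 5, 2, with no cell reused.
Route from 4: down to 7, right to 8, 2× up (reaching 2), right to 3, 2× down (reaching 9) — 7 moves in all.
Check: order respected (5 at step 3, 2 at step 4); 7 moves as required.

4 7 8 5 2 3 6 9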